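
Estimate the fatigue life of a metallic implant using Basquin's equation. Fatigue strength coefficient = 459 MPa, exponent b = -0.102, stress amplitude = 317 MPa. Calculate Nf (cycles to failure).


sigma_a = sigma_f' * (2Nf)^b
2Nf = (sigma_a/sigma_f')^(1/b)
2Nf = (317/459)^(1/-0.102)
2Nf = 37.67159
Nf = 18.84


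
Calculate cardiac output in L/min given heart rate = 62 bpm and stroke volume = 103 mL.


CO = HR * SV
CO = 62 * 103 / 1000
CO = 6.386 L/min


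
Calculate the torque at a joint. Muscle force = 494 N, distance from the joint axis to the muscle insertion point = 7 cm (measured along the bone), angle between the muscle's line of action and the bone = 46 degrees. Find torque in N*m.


Torque = F * d * sin(theta)   (moment arm = d*sin(theta))
d = 7 cm = 0.07 m
Torque = 494 * 0.07 * sin(46)
Torque = 24.87 N*m


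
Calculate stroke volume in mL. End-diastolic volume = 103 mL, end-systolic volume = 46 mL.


SV = EDV - ESV
SV = 103 - 46
SV = 57 mL


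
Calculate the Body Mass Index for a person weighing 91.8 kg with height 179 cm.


BMI = weight / height^2
height = 179 cm = 1.79 m
BMI = 91.8 / 1.79^2
BMI = 28.65 kg/m^2


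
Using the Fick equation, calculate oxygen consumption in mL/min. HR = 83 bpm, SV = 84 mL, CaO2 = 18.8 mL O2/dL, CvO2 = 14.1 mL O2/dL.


CO = HR*SV = 83*84/1000 = 6.972 L/min
a-v O2 diff = 18.8 - 14.1 = 4.7 mL/dL
VO2 = CO * (CaO2-CvO2) * 10 dL/L
VO2 = 6.972 * 4.7 * 10
VO2 = 327.7 mL/min


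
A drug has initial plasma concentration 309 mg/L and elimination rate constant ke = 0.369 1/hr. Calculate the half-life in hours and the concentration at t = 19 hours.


t_half = ln(2) / ke = 0.693147 / 0.369 = 1.878 hr
C(t) = C0 * exp(-ke*t) = 309 * exp(-0.369*19)
C(19) = 0.2787 mg/L


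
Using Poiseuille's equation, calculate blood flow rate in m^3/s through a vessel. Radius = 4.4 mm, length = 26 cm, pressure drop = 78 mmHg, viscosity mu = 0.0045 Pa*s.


Q = pi*r^4*dP / (8*mu*L)
r = 0.0044 m, L = 0.26 m
dP = 78 mmHg = 10399.116 Pa
Q = 0.001308 m^3/s


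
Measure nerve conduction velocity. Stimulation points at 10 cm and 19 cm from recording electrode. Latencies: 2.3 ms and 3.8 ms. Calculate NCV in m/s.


Distance = (19 - 10) / 100 = 0.09 m
dt = (3.8 - 2.3) / 1000 = 0.0015 s
NCV = dist / dt = 60 m/s


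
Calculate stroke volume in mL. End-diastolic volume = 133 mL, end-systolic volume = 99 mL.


SV = EDV - ESV
SV = 133 - 99
SV = 34 mL


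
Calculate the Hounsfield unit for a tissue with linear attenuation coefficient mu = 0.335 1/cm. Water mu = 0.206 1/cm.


HU = ((mu_tissue - mu_water) / mu_water) * 1000
HU = ((0.335 - 0.206) / 0.206) * 1000
HU = 626.2


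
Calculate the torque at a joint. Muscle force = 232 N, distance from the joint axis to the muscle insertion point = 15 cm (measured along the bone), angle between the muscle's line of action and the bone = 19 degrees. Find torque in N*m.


Torque = F * d * sin(theta)   (moment arm = d*sin(theta))
d = 15 cm = 0.15 m
Torque = 232 * 0.15 * sin(19)
Torque = 11.33 N*m


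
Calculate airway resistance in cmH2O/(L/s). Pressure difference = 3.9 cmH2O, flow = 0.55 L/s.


R = dP / flow
R = 3.9 / 0.55
R = 7.091 cmH2O/(L/s)


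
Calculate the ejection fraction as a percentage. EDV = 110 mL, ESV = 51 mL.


SV = EDV - ESV = 110 - 51 = 59 mL
EF = SV/EDV * 100 = 59/110 * 100
EF = 53.64%


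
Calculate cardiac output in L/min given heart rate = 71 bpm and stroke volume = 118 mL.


CO = HR * SV
CO = 71 * 118 / 1000
CO = 8.378 L/min


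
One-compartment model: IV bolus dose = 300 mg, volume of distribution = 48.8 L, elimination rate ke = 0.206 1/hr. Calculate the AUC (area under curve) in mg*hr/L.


C0 = Dose/Vd = 300/48.8 = 6.14754 mg/L
AUC = C0/ke = 6.14754/0.206
AUC = 29.84 mg*hr/L


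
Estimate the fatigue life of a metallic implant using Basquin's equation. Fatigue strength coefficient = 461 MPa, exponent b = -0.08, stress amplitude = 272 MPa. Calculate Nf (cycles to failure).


sigma_a = sigma_f' * (2Nf)^b
2Nf = (sigma_a/sigma_f')^(1/b)
2Nf = (272/461)^(1/-0.08)
2Nf = 731.3921
Nf = 365.7


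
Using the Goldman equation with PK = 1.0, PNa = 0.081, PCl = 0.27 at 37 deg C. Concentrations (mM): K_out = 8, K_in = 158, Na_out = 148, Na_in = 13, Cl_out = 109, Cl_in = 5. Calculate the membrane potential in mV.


Vm = (RT/F)*ln((PK*Ko + PNa*Nao + PCl*Cli)/(PK*Ki + PNa*Nai + PCl*Clo))
Numer = 21.338, Denom = 188.483
Vm = -58.22 mV


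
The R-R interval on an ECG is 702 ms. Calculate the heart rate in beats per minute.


HR = 60 / RR_interval(s)
RR = 702 ms = 0.702 s
HR = 60 / 0.702 = 85.47 bpm


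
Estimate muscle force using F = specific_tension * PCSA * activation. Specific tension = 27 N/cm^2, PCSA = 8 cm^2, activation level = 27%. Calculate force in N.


F = sigma * PCSA * activation
F = 27 * 8 * 0.27
F = 58.32 N


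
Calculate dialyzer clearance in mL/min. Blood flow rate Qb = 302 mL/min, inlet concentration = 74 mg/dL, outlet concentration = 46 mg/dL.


K = Qb * (Cb_in - Cb_out) / Cb_in
K = 302 * (74 - 46) / 74
K = 114.3 mL/min


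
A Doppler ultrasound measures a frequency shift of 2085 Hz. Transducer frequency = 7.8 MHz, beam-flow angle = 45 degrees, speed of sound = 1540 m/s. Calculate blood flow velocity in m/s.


v = fd * c / (2 * f0 * cos(theta))
v = 2085 * 1540 / (2 * 7.8000e+06 * cos(45))
v = 0.2911 m/s


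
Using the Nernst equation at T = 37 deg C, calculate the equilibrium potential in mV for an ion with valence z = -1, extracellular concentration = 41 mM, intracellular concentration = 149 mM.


E = (RT/(zF)) * ln(C_out/C_in)
T = 37 + 273.15 = 310.15 K
E = (8.314 * 310.15 / (-1 * 96485)) * ln(41/149)
E = 34.49 mV


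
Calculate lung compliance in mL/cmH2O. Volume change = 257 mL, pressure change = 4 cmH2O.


C = dV / dP
C = 257 / 4
C = 64.25 mL/cmH2O


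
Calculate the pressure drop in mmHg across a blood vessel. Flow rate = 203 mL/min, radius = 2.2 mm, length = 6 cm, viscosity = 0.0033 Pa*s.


dP = 8*mu*L*Q / (pi*r^4)
Q = 203 mL/min = 3.38333e-06 m^3/s
dP = 72.8214 Pa = 72.8214 / 133.322 mmHg = 0.5462 mmHg


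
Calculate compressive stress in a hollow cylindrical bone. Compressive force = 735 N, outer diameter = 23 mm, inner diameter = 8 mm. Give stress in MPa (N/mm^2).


A = pi*(r_o^2 - r_i^2)
r_o = 11.5 mm, r_i = 4 mm
A = 365.21 mm^2
sigma = F/A = 735 / 365.21
sigma = 2.013 MPa


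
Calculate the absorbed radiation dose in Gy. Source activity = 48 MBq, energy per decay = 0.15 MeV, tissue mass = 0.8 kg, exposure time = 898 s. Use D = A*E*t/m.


A = 48 MBq = 4.8000e+07 Bq
E = 0.15 MeV = 2.403e-14 J
D = A*E*t/m = 4.8000e+07*2.403e-14*898/0.8
D = 0.001295 Gy


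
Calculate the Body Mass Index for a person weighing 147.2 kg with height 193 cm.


BMI = weight / height^2
height = 193 cm = 1.93 m
BMI = 147.2 / 1.93^2
BMI = 39.52 kg/m^2


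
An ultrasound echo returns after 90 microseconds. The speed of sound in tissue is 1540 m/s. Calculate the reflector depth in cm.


depth = c * t / 2
t = 90 us = 9.0000e-05 s
depth = 1540 * 9.0000e-05 / 2
depth = 0.0693 m = 6.93 cm


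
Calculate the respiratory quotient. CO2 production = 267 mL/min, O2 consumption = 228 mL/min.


RQ = VCO2 / VO2
RQ = 267 / 228
RQ = 1.171


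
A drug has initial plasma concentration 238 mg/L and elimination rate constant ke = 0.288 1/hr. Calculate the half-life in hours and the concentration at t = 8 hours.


t_half = ln(2) / ke = 0.693147 / 0.288 = 2.407 hr
C(t) = C0 * exp(-ke*t) = 238 * exp(-0.288*8)
C(8) = 23.77 mg/L


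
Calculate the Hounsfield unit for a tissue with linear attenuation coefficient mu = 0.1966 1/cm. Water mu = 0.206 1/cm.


HU = ((mu_tissue - mu_water) / mu_water) * 1000
HU = ((0.1966 - 0.206) / 0.206) * 1000
HU = -45.63


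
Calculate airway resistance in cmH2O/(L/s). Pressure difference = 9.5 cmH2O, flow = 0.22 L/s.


R = dP / flow
R = 9.5 / 0.22
R = 43.18 cmH2O/(L/s)


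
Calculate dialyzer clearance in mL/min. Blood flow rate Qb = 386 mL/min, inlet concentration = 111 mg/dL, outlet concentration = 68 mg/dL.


K = Qb * (Cb_in - Cb_out) / Cb_in
K = 386 * (111 - 68) / 111
K = 149.5 mL/min


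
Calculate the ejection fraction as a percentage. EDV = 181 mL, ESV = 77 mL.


SV = EDV - ESV = 181 - 77 = 104 mL
EF = SV/EDV * 100 = 104/181 * 100
EF = 57.46%


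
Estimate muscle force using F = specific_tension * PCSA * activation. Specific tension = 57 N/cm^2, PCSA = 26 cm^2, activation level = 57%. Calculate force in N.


F = sigma * PCSA * activation
F = 57 * 26 * 0.57
F = 844.7 N


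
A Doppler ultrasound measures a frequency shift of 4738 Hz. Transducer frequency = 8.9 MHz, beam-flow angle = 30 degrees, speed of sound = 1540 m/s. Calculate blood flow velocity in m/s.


v = fd * c / (2 * f0 * cos(theta))
v = 4738 * 1540 / (2 * 8.9000e+06 * cos(30))
v = 0.4733 m/s


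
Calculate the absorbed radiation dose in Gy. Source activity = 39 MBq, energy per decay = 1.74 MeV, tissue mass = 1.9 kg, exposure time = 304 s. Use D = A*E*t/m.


A = 39 MBq = 3.9000e+07 Bq
E = 1.74 MeV = 2.78748e-13 J
D = A*E*t/m = 3.9000e+07*2.78748e-13*304/1.9
D = 0.001739 Gy


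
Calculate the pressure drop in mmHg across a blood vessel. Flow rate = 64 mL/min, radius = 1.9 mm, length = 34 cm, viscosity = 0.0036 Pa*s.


dP = 8*mu*L*Q / (pi*r^4)
Q = 64 mL/min = 1.06667e-06 m^3/s
dP = 255.116 Pa = 255.116 / 133.322 mmHg = 1.914 mmHg


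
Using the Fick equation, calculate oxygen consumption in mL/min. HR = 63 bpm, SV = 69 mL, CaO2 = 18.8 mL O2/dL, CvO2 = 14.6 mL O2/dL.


CO = HR*SV = 63*69/1000 = 4.347 L/min
a-v O2 diff = 18.8 - 14.6 = 4.2 mL/dL
VO2 = CO * (CaO2-CvO2) * 10 dL/L
VO2 = 4.347 * 4.2 * 10
VO2 = 182.6 mL/min


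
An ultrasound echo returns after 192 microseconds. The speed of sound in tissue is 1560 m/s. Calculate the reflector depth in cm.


depth = c * t / 2
t = 192 us = 1.9200e-04 s
depth = 1560 * 1.9200e-04 / 2
depth = 0.14976 m = 14.976 cm


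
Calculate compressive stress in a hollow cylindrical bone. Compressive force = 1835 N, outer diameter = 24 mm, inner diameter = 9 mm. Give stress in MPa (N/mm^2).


A = pi*(r_o^2 - r_i^2)
r_o = 12 mm, r_i = 4.5 mm
A = 388.772 mm^2
sigma = F/A = 1835 / 388.772
sigma = 4.72 MPa


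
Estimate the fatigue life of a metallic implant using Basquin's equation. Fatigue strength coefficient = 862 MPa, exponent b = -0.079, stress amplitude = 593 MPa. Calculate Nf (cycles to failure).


sigma_a = sigma_f' * (2Nf)^b
2Nf = (sigma_a/sigma_f')^(1/b)
2Nf = (593/862)^(1/-0.079)
2Nf = 113.85751
Nf = 56.93


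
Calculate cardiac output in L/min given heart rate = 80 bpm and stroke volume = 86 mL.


CO = HR * SV
CO = 80 * 86 / 1000
CO = 6.88 L/min


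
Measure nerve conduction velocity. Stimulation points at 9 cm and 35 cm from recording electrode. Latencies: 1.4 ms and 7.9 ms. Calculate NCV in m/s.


Distance = (35 - 9) / 100 = 0.26 m
dt = (7.9 - 1.4) / 1000 = 0.0065 s
NCV = dist / dt = 40 m/s


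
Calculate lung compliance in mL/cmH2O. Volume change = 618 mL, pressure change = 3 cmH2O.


C = dV / dP
C = 618 / 3
C = 206 mL/cmH2O


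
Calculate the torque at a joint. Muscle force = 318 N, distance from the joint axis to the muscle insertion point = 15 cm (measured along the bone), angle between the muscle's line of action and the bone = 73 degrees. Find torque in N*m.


Torque = F * d * sin(theta)   (moment arm = d*sin(theta))
d = 15 cm = 0.15 m
Torque = 318 * 0.15 * sin(73)
Torque = 45.62 N*m


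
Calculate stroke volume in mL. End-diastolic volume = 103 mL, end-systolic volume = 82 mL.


SV = EDV - ESV
SV = 103 - 82
SV = 21 mL


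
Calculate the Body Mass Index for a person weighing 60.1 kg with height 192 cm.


BMI = weight / height^2
height = 192 cm = 1.92 m
BMI = 60.1 / 1.92^2
BMI = 16.3 kg/m^2


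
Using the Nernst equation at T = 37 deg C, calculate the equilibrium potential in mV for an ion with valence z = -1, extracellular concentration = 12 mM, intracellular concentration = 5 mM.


E = (RT/(zF)) * ln(C_out/C_in)
T = 37 + 273.15 = 310.15 K
E = (8.314 * 310.15 / (-1 * 96485)) * ln(12/5)
E = -23.4 mV


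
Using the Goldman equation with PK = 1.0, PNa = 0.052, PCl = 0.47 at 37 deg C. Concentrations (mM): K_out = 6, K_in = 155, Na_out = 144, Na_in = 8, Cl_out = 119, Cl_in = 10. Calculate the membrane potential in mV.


Vm = (RT/F)*ln((PK*Ko + PNa*Nao + PCl*Cli)/(PK*Ki + PNa*Nai + PCl*Clo))
Numer = 18.188, Denom = 211.346
Vm = -65.55 mV


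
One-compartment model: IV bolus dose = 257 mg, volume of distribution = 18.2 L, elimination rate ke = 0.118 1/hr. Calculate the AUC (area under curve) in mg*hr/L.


C0 = Dose/Vd = 257/18.2 = 14.1209 mg/L
AUC = C0/ke = 14.1209/0.118
AUC = 119.7 mg*hr/L


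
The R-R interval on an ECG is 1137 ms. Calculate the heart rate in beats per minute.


HR = 60 / RR_interval(s)
RR = 1137 ms = 1.137 s
HR = 60 / 1.137 = 52.77 bpm


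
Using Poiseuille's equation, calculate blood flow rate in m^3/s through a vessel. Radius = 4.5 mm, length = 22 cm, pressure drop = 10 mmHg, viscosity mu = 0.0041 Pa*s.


Q = pi*r^4*dP / (8*mu*L)
r = 0.0045 m, L = 0.22 m
dP = 10 mmHg = 1333.22 Pa
Q = 2.3802e-04 m^3/s


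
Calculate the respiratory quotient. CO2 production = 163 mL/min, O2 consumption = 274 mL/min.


RQ = VCO2 / VO2
RQ = 163 / 274
RQ = 0.5949


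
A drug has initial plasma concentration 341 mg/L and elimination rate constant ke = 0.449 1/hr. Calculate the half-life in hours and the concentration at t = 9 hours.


t_half = ln(2) / ke = 0.693147 / 0.449 = 1.544 hr
C(t) = C0 * exp(-ke*t) = 341 * exp(-0.449*9)
C(9) = 5.995 mg/L


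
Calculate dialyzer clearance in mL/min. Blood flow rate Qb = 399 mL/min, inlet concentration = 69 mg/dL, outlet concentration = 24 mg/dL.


K = Qb * (Cb_in - Cb_out) / Cb_in
K = 399 * (69 - 24) / 69
K = 260.2 mL/min


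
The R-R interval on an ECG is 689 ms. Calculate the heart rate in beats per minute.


HR = 60 / RR_interval(s)
RR = 689 ms = 0.689 s
HR = 60 / 0.689 = 87.08 bpm


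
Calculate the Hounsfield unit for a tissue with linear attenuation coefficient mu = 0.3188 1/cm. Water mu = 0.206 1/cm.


HU = ((mu_tissue - mu_water) / mu_water) * 1000
HU = ((0.3188 - 0.206) / 0.206) * 1000
HU = 547.6


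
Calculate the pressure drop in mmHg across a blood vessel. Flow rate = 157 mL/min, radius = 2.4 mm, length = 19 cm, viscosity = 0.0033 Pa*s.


dP = 8*mu*L*Q / (pi*r^4)
Q = 157 mL/min = 2.61667e-06 m^3/s
dP = 125.925 Pa = 125.925 / 133.322 mmHg = 0.9445 mmHg


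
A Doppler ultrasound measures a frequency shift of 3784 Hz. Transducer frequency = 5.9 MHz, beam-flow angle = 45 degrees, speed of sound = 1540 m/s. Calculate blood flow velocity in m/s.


v = fd * c / (2 * f0 * cos(theta))
v = 3784 * 1540 / (2 * 5.9000e+06 * cos(45))
v = 0.6984 m/s


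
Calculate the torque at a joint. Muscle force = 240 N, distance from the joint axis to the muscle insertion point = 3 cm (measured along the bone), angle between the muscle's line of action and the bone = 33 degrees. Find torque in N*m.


Torque = F * d * sin(theta)   (moment arm = d*sin(theta))
d = 3 cm = 0.03 m
Torque = 240 * 0.03 * sin(33)
Torque = 3.921 N*m


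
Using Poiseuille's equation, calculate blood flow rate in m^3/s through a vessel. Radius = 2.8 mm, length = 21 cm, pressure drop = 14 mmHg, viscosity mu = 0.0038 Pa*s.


Q = pi*r^4*dP / (8*mu*L)
r = 0.0028 m, L = 0.21 m
dP = 14 mmHg = 1866.508 Pa
Q = 5.6457e-05 m^3/s


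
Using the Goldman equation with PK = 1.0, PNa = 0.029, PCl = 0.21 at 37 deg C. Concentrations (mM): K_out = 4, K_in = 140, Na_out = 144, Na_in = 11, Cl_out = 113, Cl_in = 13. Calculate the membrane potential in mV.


Vm = (RT/F)*ln((PK*Ko + PNa*Nao + PCl*Cli)/(PK*Ki + PNa*Nai + PCl*Clo))
Numer = 10.906, Denom = 164.049
Vm = -72.45 mV


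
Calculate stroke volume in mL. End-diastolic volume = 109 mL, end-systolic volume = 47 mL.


SV = EDV - ESV
SV = 109 - 47
SV = 62 mL


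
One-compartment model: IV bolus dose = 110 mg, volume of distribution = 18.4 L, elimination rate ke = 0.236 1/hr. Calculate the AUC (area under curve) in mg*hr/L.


C0 = Dose/Vd = 110/18.4 = 5.97826 mg/L
AUC = C0/ke = 5.97826/0.236
AUC = 25.33 mg*hr/L


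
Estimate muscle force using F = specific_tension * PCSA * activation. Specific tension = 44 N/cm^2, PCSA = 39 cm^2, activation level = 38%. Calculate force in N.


F = sigma * PCSA * activation
F = 44 * 39 * 0.38
F = 652.1 N


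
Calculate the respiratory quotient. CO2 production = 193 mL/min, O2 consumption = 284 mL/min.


RQ = VCO2 / VO2
RQ = 193 / 284
RQ = 0.6796


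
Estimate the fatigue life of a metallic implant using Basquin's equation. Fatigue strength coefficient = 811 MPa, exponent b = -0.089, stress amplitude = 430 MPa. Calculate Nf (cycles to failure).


sigma_a = sigma_f' * (2Nf)^b
2Nf = (sigma_a/sigma_f')^(1/b)
2Nf = (430/811)^(1/-0.089)
2Nf = 1247.6546
Nf = 623.8


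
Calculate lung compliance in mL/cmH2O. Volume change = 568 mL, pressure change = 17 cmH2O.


C = dV / dP
C = 568 / 17
C = 33.41 mL/cmH2O


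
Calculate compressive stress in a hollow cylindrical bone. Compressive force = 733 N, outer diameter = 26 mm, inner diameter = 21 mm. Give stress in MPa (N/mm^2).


A = pi*(r_o^2 - r_i^2)
r_o = 13 mm, r_i = 10.5 mm
A = 184.569 mm^2
sigma = F/A = 733 / 184.569
sigma = 3.971 MPa


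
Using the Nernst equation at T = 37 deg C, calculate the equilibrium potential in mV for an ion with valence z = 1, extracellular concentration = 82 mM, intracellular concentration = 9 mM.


E = (RT/(zF)) * ln(C_out/C_in)
T = 37 + 273.15 = 310.15 K
E = (8.314 * 310.15 / (1 * 96485)) * ln(82/9)
E = 59.05 mV


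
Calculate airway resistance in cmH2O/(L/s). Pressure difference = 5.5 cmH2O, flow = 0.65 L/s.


R = dP / flow
R = 5.5 / 0.65
R = 8.462 cmH2O/(L/s)


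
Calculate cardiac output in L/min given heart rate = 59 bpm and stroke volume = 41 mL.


CO = HR * SV
CO = 59 * 41 / 1000
CO = 2.419 L/min


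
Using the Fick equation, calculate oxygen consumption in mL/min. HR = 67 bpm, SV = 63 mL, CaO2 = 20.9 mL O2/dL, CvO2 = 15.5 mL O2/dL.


CO = HR*SV = 67*63/1000 = 4.221 L/min
a-v O2 diff = 20.9 - 15.5 = 5.4 mL/dL
VO2 = CO * (CaO2-CvO2) * 10 dL/L
VO2 = 4.221 * 5.4 * 10
VO2 = 227.9 mL/min


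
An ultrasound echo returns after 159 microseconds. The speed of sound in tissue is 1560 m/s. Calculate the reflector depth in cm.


depth = c * t / 2
t = 159 us = 1.5900e-04 s
depth = 1560 * 1.5900e-04 / 2
depth = 0.12402 m = 12.402 cm


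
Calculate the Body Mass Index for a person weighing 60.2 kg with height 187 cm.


BMI = weight / height^2
height = 187 cm = 1.87 m
BMI = 60.2 / 1.87^2
BMI = 17.22 kg/m^2


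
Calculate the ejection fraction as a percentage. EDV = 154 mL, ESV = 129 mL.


SV = EDV - ESV = 154 - 129 = 25 mL
EF = SV/EDV * 100 = 25/154 * 100
EF = 16.23%


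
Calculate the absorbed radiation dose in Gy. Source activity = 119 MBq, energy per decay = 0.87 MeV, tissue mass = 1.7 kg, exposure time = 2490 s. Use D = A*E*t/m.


A = 119 MBq = 1.1900e+08 Bq
E = 0.87 MeV = 1.39374e-13 J
D = A*E*t/m = 1.1900e+08*1.39374e-13*2490/1.7
D = 0.02429 Gy


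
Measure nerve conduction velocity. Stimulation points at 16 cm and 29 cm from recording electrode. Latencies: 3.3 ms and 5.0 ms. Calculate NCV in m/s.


Distance = (29 - 16) / 100 = 0.13 m
dt = (5.0 - 3.3) / 1000 = 0.0017 s
NCV = dist / dt = 76.47 m/s


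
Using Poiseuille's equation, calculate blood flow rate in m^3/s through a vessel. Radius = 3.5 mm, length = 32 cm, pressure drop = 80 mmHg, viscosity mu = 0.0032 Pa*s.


Q = pi*r^4*dP / (8*mu*L)
r = 0.0035 m, L = 0.32 m
dP = 80 mmHg = 10665.76 Pa
Q = 6.1380e-04 m^3/s


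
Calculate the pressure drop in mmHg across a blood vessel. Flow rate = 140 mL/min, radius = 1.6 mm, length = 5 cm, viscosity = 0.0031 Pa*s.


dP = 8*mu*L*Q / (pi*r^4)
Q = 140 mL/min = 2.33333e-06 m^3/s
dP = 140.53 Pa = 140.53 / 133.322 mmHg = 1.054 mmHg


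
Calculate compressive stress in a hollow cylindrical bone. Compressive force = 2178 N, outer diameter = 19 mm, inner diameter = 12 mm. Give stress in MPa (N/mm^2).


A = pi*(r_o^2 - r_i^2)
r_o = 9.5 mm, r_i = 6 mm
A = 170.431 mm^2
sigma = F/A = 2178 / 170.431
sigma = 12.78 MPa


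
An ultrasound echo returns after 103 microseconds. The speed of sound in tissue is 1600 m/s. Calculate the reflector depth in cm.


depth = c * t / 2
t = 103 us = 1.0300e-04 s
depth = 1600 * 1.0300e-04 / 2
depth = 0.0824 m = 8.24 cm


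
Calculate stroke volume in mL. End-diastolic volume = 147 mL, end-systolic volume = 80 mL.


SV = EDV - ESV
SV = 147 - 80
SV = 67 mL


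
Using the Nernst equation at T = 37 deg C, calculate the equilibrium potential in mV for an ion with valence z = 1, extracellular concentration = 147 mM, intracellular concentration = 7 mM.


E = (RT/(zF)) * ln(C_out/C_in)
T = 37 + 273.15 = 310.15 K
E = (8.314 * 310.15 / (1 * 96485)) * ln(147/7)
E = 81.37 mV


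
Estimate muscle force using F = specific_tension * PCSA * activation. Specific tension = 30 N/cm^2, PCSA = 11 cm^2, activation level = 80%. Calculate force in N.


F = sigma * PCSA * activation
F = 30 * 11 * 0.8
F = 264 N


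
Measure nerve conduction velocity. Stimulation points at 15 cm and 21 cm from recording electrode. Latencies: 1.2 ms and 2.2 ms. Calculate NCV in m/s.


Distance = (21 - 15) / 100 = 0.06 m
dt = (2.2 - 1.2) / 1000 = 0.001 s
NCV = dist / dt = 60 m/s


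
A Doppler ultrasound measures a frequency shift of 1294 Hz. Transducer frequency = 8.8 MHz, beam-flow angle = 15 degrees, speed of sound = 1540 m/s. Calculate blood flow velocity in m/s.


v = fd * c / (2 * f0 * cos(theta))
v = 1294 * 1540 / (2 * 8.8000e+06 * cos(15))
v = 0.1172 m/s


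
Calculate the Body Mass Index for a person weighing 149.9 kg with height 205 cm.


BMI = weight / height^2
height = 205 cm = 2.05 m
BMI = 149.9 / 2.05^2
BMI = 35.67 kg/m^2


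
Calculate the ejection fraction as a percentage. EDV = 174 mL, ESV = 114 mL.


SV = EDV - ESV = 174 - 114 = 60 mL
EF = SV/EDV * 100 = 60/174 * 100
EF = 34.48%


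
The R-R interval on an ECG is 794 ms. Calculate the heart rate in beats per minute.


HR = 60 / RR_interval(s)
RR = 794 ms = 0.794 s
HR = 60 / 0.794 = 75.57 bpm


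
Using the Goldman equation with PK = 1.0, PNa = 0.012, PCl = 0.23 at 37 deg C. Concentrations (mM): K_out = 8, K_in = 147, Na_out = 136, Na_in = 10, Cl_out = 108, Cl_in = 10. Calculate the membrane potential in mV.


Vm = (RT/F)*ln((PK*Ko + PNa*Nao + PCl*Cli)/(PK*Ki + PNa*Nai + PCl*Clo))
Numer = 11.932, Denom = 171.96
Vm = -71.3 mV


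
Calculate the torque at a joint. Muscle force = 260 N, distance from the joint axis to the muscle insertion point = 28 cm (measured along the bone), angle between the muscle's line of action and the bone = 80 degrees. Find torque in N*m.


Torque = F * d * sin(theta)   (moment arm = d*sin(theta))
d = 28 cm = 0.28 m
Torque = 260 * 0.28 * sin(80)
Torque = 71.69 N*m


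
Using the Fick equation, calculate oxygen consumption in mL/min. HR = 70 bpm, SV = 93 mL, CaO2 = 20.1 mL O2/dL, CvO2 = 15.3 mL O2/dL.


CO = HR*SV = 70*93/1000 = 6.51 L/min
a-v O2 diff = 20.1 - 15.3 = 4.8 mL/dL
VO2 = CO * (CaO2-CvO2) * 10 dL/L
VO2 = 6.51 * 4.8 * 10
VO2 = 312.5 mL/min


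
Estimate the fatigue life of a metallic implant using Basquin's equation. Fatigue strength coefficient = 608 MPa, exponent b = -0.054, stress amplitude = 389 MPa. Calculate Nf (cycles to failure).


sigma_a = sigma_f' * (2Nf)^b
2Nf = (sigma_a/sigma_f')^(1/b)
2Nf = (389/608)^(1/-0.054)
2Nf = 3906.0728
Nf = 1953


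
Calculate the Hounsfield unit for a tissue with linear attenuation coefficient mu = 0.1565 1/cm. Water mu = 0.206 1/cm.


HU = ((mu_tissue - mu_water) / mu_water) * 1000
HU = ((0.1565 - 0.206) / 0.206) * 1000
HU = -240.3


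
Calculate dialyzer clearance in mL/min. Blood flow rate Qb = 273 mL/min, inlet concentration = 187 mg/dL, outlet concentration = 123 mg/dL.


K = Qb * (Cb_in - Cb_out) / Cb_in
K = 273 * (187 - 123) / 187
K = 93.43 mL/min


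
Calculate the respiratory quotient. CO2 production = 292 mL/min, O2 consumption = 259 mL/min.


RQ = VCO2 / VO2
RQ = 292 / 259
RQ = 1.127


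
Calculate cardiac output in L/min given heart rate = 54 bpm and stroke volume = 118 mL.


CO = HR * SV
CO = 54 * 118 / 1000
CO = 6.372 L/min


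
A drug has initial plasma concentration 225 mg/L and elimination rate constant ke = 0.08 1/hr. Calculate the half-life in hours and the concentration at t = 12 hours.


t_half = ln(2) / ke = 0.693147 / 0.08 = 8.664 hr
C(t) = C0 * exp(-ke*t) = 225 * exp(-0.08*12)
C(12) = 86.15 mg/L


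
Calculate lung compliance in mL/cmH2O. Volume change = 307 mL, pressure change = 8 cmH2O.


C = dV / dP
C = 307 / 8
C = 38.38 mL/cmH2O


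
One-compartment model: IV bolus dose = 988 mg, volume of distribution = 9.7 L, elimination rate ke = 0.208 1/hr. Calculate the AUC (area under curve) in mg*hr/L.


C0 = Dose/Vd = 988/9.7 = 101.856 mg/L
AUC = C0/ke = 101.856/0.208
AUC = 489.7 mg*hr/L


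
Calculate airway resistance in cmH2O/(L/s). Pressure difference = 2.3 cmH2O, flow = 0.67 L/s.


R = dP / flow
R = 2.3 / 0.67
R = 3.433 cmH2O/(L/s)


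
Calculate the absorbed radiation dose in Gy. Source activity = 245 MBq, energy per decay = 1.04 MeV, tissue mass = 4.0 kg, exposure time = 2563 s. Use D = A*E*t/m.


A = 245 MBq = 2.4500e+08 Bq
E = 1.04 MeV = 1.66608e-13 J
D = A*E*t/m = 2.4500e+08*1.66608e-13*2563/4.0
D = 0.02615 Gy


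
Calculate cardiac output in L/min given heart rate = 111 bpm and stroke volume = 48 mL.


CO = HR * SV
CO = 111 * 48 / 1000
CO = 5.328 L/min


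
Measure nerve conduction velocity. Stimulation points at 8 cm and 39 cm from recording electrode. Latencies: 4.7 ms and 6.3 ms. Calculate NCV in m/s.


Distance = (39 - 8) / 100 = 0.31 m
dt = (6.3 - 4.7) / 1000 = 0.0016 s
NCV = dist / dt = 193.8 m/s


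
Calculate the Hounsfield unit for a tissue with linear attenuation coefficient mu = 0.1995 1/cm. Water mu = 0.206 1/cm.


HU = ((mu_tissue - mu_water) / mu_water) * 1000
HU = ((0.1995 - 0.206) / 0.206) * 1000
HU = -31.55


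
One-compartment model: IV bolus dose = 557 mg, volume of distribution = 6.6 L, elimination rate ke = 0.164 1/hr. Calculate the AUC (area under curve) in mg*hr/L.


C0 = Dose/Vd = 557/6.6 = 84.3939 mg/L
AUC = C0/ke = 84.3939/0.164
AUC = 514.6 mg*hr/L


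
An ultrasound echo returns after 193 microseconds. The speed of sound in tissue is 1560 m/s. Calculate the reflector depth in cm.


depth = c * t / 2
t = 193 us = 1.9300e-04 s
depth = 1560 * 1.9300e-04 / 2
depth = 0.15054 m = 15.054 cm


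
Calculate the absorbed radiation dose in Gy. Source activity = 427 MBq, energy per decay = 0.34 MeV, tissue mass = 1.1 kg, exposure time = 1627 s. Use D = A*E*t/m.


A = 427 MBq = 4.2700e+08 Bq
E = 0.34 MeV = 5.4468e-14 J
D = A*E*t/m = 4.2700e+08*5.4468e-14*1627/1.1
D = 0.0344 Gy


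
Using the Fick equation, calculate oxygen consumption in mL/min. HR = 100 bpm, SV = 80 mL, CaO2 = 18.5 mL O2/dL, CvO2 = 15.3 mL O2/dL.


CO = HR*SV = 100*80/1000 = 8 L/min
a-v O2 diff = 18.5 - 15.3 = 3.2 mL/dL
VO2 = CO * (CaO2-CvO2) * 10 dL/L
VO2 = 8 * 3.2 * 10
VO2 = 256 mL/min


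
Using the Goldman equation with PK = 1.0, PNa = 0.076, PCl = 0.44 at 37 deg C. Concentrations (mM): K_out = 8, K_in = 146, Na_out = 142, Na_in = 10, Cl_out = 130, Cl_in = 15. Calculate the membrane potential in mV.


Vm = (RT/F)*ln((PK*Ko + PNa*Nao + PCl*Cli)/(PK*Ki + PNa*Nai + PCl*Clo))
Numer = 25.392, Denom = 203.96
Vm = -55.68 mV


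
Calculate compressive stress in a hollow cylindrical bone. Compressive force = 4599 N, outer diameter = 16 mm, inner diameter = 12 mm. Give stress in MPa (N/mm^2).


A = pi*(r_o^2 - r_i^2)
r_o = 8 mm, r_i = 6 mm
A = 87.9646 mm^2
sigma = F/A = 4599 / 87.9646
sigma = 52.28 MPa


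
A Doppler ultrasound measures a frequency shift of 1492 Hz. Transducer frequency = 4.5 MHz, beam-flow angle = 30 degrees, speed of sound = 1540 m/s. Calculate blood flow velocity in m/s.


v = fd * c / (2 * f0 * cos(theta))
v = 1492 * 1540 / (2 * 4.5000e+06 * cos(30))
v = 0.2948 m/s


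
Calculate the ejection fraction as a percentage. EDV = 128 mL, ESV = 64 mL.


SV = EDV - ESV = 128 - 64 = 64 mL
EF = SV/EDV * 100 = 64/128 * 100
EF = 50%


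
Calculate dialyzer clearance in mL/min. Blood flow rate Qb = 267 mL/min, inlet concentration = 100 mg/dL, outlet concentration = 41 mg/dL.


K = Qb * (Cb_in - Cb_out) / Cb_in
K = 267 * (100 - 41) / 100
K = 157.5 mL/min


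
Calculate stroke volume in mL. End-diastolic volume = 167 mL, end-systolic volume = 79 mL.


SV = EDV - ESV
SV = 167 - 79
SV = 88 mL


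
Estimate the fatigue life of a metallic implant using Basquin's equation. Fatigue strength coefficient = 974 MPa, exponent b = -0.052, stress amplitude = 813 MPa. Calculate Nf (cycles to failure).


sigma_a = sigma_f' * (2Nf)^b
2Nf = (sigma_a/sigma_f')^(1/b)
2Nf = (813/974)^(1/-0.052)
2Nf = 32.285529
Nf = 16.14


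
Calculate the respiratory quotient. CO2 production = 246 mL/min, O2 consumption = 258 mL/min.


RQ = VCO2 / VO2
RQ = 246 / 258
RQ = 0.9535


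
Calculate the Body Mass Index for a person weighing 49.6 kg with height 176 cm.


BMI = weight / height^2
height = 176 cm = 1.76 m
BMI = 49.6 / 1.76^2
BMI = 16.01 kg/m^2


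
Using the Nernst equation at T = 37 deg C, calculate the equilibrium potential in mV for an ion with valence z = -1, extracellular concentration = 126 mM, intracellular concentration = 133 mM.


E = (RT/(zF)) * ln(C_out/C_in)
T = 37 + 273.15 = 310.15 K
E = (8.314 * 310.15 / (-1 * 96485)) * ln(126/133)
E = 1.445 mV


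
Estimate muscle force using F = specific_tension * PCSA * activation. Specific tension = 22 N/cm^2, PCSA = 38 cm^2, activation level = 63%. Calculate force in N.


F = sigma * PCSA * activation
F = 22 * 38 * 0.63
F = 526.7 N


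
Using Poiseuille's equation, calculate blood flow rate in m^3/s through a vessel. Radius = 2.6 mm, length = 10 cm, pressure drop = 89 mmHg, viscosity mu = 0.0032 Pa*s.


Q = pi*r^4*dP / (8*mu*L)
r = 0.0026 m, L = 0.1 m
dP = 89 mmHg = 11865.658 Pa
Q = 6.6542e-04 m^3/s


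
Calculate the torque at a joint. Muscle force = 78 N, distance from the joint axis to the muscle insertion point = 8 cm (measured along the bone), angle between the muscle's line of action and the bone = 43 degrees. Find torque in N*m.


Torque = F * d * sin(theta)   (moment arm = d*sin(theta))
d = 8 cm = 0.08 m
Torque = 78 * 0.08 * sin(43)
Torque = 4.256 N*m


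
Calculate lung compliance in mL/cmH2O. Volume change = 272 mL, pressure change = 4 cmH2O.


C = dV / dP
C = 272 / 4
C = 68 mL/cmH2O


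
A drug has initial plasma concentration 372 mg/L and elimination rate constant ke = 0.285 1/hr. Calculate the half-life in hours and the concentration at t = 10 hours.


t_half = ln(2) / ke = 0.693147 / 0.285 = 2.432 hr
C(t) = C0 * exp(-ke*t) = 372 * exp(-0.285*10)
C(10) = 21.52 mg/L


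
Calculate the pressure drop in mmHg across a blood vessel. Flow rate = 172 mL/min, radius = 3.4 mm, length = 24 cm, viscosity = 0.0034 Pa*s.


dP = 8*mu*L*Q / (pi*r^4)
Q = 172 mL/min = 2.86667e-06 m^3/s
dP = 44.5751 Pa = 44.5751 / 133.322 mmHg = 0.3343 mmHg


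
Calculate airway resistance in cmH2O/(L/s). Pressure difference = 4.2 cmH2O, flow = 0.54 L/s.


R = dP / flow
R = 4.2 / 0.54
R = 7.778 cmH2O/(L/s)


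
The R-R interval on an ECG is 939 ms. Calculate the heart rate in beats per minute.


HR = 60 / RR_interval(s)
RR = 939 ms = 0.939 s
HR = 60 / 0.939 = 63.9 bpm


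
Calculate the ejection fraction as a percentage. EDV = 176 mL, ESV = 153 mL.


SV = EDV - ESV = 176 - 153 = 23 mL
EF = SV/EDV * 100 = 23/176 * 100
EF = 13.07%


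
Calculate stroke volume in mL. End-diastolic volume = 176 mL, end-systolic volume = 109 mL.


SV = EDV - ESV
SV = 176 - 109
SV = 67 mL


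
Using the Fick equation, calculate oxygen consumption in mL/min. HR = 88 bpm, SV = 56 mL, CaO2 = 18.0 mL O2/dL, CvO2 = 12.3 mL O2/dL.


CO = HR*SV = 88*56/1000 = 4.928 L/min
a-v O2 diff = 18.0 - 12.3 = 5.7 mL/dL
VO2 = CO * (CaO2-CvO2) * 10 dL/L
VO2 = 4.928 * 5.7 * 10
VO2 = 280.9 mL/min


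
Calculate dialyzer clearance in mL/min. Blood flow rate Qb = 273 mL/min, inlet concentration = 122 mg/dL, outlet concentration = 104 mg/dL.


K = Qb * (Cb_in - Cb_out) / Cb_in
K = 273 * (122 - 104) / 122
K = 40.28 mL/min


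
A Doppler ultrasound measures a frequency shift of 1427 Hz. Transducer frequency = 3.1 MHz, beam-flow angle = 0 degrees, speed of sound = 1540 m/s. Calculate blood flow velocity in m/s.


v = fd * c / (2 * f0 * cos(theta))
v = 1427 * 1540 / (2 * 3.1000e+06 * cos(0))
v = 0.3544 m/s


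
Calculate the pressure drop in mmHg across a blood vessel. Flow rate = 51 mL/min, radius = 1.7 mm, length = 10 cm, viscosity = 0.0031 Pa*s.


dP = 8*mu*L*Q / (pi*r^4)
Q = 51 mL/min = 8.5e-07 m^3/s
dP = 80.3387 Pa = 80.3387 / 133.322 mmHg = 0.6026 mmHg


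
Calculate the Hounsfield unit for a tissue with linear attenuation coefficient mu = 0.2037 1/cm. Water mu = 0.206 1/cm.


HU = ((mu_tissue - mu_water) / mu_water) * 1000
HU = ((0.2037 - 0.206) / 0.206) * 1000
HU = -11.17


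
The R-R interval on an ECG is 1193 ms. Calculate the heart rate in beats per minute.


HR = 60 / RR_interval(s)
RR = 1193 ms = 1.193 s
HR = 60 / 1.193 = 50.29 bpm


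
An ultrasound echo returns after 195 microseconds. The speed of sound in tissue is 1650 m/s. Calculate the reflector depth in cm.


depth = c * t / 2
t = 195 us = 1.9500e-04 s
depth = 1650 * 1.9500e-04 / 2
depth = 0.160875 m = 16.0875 cm


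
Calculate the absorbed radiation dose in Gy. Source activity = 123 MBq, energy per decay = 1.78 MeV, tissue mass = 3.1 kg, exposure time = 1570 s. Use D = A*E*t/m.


A = 123 MBq = 1.2300e+08 Bq
E = 1.78 MeV = 2.85156e-13 J
D = A*E*t/m = 1.2300e+08*2.85156e-13*1570/3.1
D = 0.01776 Gy


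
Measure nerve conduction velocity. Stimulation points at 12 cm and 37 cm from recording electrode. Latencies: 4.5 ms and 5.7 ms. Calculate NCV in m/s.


Distance = (37 - 12) / 100 = 0.25 m
dt = (5.7 - 4.5) / 1000 = 0.0012 s
NCV = dist / dt = 208.3 m/s


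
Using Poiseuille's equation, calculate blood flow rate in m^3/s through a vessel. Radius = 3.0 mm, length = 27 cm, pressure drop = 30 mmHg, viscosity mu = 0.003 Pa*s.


Q = pi*r^4*dP / (8*mu*L)
r = 0.003 m, L = 0.27 m
dP = 30 mmHg = 3999.66 Pa
Q = 1.5707e-04 m^3/s


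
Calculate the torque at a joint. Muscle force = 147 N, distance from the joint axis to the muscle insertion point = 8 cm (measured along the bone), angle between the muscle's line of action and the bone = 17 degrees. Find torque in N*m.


Torque = F * d * sin(theta)   (moment arm = d*sin(theta))
d = 8 cm = 0.08 m
Torque = 147 * 0.08 * sin(17)
Torque = 3.438 N*m


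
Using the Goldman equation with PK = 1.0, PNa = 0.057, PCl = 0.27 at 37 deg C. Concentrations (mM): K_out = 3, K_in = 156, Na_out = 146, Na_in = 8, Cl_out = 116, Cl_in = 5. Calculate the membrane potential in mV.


Vm = (RT/F)*ln((PK*Ko + PNa*Nao + PCl*Cli)/(PK*Ki + PNa*Nai + PCl*Clo))
Numer = 12.672, Denom = 187.776
Vm = -72.05 mV


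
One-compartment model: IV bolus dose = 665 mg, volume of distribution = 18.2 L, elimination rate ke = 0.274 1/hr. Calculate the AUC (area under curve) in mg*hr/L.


C0 = Dose/Vd = 665/18.2 = 36.5385 mg/L
AUC = C0/ke = 36.5385/0.274
AUC = 133.4 mg*hr/L


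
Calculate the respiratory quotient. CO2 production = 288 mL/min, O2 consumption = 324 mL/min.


RQ = VCO2 / VO2
RQ = 288 / 324
RQ = 0.8889


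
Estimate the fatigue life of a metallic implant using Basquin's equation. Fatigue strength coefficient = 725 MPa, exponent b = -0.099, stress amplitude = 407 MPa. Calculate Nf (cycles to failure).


sigma_a = sigma_f' * (2Nf)^b
2Nf = (sigma_a/sigma_f')^(1/b)
2Nf = (407/725)^(1/-0.099)
2Nf = 341.00725
Nf = 170.5


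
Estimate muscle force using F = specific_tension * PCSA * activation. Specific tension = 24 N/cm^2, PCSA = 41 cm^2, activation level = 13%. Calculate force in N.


F = sigma * PCSA * activation
F = 24 * 41 * 0.13
F = 127.9 N


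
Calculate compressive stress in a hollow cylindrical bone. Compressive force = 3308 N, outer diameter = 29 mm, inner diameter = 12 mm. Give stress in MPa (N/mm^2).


A = pi*(r_o^2 - r_i^2)
r_o = 14.5 mm, r_i = 6 mm
A = 547.423 mm^2
sigma = F/A = 3308 / 547.423
sigma = 6.043 MPa


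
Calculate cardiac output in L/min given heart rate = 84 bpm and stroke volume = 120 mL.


CO = HR * SV
CO = 84 * 120 / 1000
CO = 10.08 L/min


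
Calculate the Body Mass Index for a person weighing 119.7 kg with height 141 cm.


BMI = weight / height^2
height = 141 cm = 1.41 m
BMI = 119.7 / 1.41^2
BMI = 60.21 kg/m^2


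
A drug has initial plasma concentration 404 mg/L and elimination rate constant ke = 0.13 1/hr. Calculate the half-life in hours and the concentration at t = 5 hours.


t_half = ln(2) / ke = 0.693147 / 0.13 = 5.332 hr
C(t) = C0 * exp(-ke*t) = 404 * exp(-0.13*5)
C(5) = 210.9 mg/L


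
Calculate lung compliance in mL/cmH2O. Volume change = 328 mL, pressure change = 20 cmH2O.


C = dV / dP
C = 328 / 20
C = 16.4 mL/cmH2O


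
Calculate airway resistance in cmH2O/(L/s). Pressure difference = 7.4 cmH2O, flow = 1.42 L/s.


R = dP / flow
R = 7.4 / 1.42
R = 5.211 cmH2O/(L/s)


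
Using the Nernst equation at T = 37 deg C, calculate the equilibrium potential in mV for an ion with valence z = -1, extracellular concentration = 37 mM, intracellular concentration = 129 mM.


E = (RT/(zF)) * ln(C_out/C_in)
T = 37 + 273.15 = 310.15 K
E = (8.314 * 310.15 / (-1 * 96485)) * ln(37/129)
E = 33.38 mV


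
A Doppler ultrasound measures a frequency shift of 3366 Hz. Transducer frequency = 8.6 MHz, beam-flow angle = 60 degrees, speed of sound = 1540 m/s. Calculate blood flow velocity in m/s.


v = fd * c / (2 * f0 * cos(theta))
v = 3366 * 1540 / (2 * 8.6000e+06 * cos(60))
v = 0.6027 m/s


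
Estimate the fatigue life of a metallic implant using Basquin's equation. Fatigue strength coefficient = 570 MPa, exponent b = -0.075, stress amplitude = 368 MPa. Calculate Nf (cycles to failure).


sigma_a = sigma_f' * (2Nf)^b
2Nf = (sigma_a/sigma_f')^(1/b)
2Nf = (368/570)^(1/-0.075)
2Nf = 341.73844
Nf = 170.9


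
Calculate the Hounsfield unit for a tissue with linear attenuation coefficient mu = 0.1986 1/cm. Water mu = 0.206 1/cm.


HU = ((mu_tissue - mu_water) / mu_water) * 1000
HU = ((0.1986 - 0.206) / 0.206) * 1000
HU = -35.92


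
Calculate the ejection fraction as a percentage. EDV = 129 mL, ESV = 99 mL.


SV = EDV - ESV = 129 - 99 = 30 mL
EF = SV/EDV * 100 = 30/129 * 100
EF = 23.26%


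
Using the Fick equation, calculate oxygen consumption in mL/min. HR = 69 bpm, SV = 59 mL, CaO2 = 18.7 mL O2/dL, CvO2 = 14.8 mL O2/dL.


CO = HR*SV = 69*59/1000 = 4.071 L/min
a-v O2 diff = 18.7 - 14.8 = 3.9 mL/dL
VO2 = CO * (CaO2-CvO2) * 10 dL/L
VO2 = 4.071 * 3.9 * 10
VO2 = 158.8 mL/min


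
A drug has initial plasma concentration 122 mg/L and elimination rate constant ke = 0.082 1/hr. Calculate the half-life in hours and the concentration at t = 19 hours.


t_half = ln(2) / ke = 0.693147 / 0.082 = 8.453 hr
C(t) = C0 * exp(-ke*t) = 122 * exp(-0.082*19)
C(19) = 25.69 mg/L


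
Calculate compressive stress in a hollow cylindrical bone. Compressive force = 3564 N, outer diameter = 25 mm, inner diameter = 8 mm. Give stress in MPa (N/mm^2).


A = pi*(r_o^2 - r_i^2)
r_o = 12.5 mm, r_i = 4 mm
A = 440.608 mm^2
sigma = F/A = 3564 / 440.608
sigma = 8.089 MPa


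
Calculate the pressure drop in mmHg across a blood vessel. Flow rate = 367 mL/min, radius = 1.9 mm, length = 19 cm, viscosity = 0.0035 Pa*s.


dP = 8*mu*L*Q / (pi*r^4)
Q = 367 mL/min = 6.11667e-06 m^3/s
dP = 794.808 Pa = 794.808 / 133.322 mmHg = 5.962 mmHg
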